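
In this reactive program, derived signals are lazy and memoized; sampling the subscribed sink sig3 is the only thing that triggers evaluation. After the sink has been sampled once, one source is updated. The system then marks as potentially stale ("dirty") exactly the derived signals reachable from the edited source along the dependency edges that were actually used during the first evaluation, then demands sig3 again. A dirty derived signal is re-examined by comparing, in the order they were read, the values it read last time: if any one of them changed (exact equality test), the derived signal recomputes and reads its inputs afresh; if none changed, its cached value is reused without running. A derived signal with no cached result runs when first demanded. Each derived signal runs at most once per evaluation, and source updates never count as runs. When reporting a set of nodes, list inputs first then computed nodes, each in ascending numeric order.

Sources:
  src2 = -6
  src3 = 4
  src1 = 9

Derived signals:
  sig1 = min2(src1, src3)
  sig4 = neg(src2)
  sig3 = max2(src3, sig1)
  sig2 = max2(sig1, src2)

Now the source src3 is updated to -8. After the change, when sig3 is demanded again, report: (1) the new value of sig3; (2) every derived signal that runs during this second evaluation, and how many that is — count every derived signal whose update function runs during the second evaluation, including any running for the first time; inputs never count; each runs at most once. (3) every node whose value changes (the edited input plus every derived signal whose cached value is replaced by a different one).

First demand of the output computes:
  sig1 = min2(9, 4) = 4
  sig3 = max2(4, 4) = 4

After the edit, cleaning proceeds:
  sig1: a read changed (src3 4->-8) — executes, giving -8.
  sig3: a read changed (src3 4->-8; sig1 4->-8) — executes, giving -8.

Demanding sig3 again yields -8.
2 derived signals run: sig1, sig3.
The nodes whose values change: src3, sig1, sig3.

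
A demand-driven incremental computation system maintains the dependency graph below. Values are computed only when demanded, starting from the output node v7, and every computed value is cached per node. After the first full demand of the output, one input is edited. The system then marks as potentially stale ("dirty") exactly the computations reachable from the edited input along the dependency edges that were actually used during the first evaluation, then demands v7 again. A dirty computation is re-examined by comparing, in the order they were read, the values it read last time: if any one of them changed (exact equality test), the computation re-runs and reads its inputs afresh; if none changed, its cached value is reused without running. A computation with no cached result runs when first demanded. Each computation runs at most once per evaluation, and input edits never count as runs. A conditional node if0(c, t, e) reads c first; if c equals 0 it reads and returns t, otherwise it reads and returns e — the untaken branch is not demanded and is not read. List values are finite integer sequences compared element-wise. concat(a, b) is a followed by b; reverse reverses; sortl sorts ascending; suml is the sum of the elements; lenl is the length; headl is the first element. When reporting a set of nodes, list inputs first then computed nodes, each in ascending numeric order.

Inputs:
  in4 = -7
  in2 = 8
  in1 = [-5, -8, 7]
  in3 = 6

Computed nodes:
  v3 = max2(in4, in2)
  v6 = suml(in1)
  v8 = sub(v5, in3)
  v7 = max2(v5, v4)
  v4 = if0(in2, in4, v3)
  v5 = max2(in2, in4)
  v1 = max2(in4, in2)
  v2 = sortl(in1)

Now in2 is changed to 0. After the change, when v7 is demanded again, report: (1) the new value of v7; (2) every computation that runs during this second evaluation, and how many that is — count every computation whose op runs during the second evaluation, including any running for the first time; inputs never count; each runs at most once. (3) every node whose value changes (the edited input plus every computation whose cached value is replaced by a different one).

New value of v7: 0.
Computations that run: v4, v5, v7 — 3 in total.
Values that change: in2, v4, v5, v7.
Key observation: a condition flipped, so demand moved to the other branch — v3 is never re-examined.

First evaluation (everything demanded from the output):
  v3 = max2(-7, 8) = 8
  v4 = if0(in2=8 -> else branch v3) = 8
  v5 = max2(8, -7) = 8
  v7 = max2(8, 8) = 8

Propagation after the edit:
  v3: marked dirty but never re-examined — demand shifted away from it.
  v4: runs — in2 8->0; result -7.
  v5: runs — in2 8->0; result 0.
  v7: runs — v5 8->0; v4 8->-7; result 0.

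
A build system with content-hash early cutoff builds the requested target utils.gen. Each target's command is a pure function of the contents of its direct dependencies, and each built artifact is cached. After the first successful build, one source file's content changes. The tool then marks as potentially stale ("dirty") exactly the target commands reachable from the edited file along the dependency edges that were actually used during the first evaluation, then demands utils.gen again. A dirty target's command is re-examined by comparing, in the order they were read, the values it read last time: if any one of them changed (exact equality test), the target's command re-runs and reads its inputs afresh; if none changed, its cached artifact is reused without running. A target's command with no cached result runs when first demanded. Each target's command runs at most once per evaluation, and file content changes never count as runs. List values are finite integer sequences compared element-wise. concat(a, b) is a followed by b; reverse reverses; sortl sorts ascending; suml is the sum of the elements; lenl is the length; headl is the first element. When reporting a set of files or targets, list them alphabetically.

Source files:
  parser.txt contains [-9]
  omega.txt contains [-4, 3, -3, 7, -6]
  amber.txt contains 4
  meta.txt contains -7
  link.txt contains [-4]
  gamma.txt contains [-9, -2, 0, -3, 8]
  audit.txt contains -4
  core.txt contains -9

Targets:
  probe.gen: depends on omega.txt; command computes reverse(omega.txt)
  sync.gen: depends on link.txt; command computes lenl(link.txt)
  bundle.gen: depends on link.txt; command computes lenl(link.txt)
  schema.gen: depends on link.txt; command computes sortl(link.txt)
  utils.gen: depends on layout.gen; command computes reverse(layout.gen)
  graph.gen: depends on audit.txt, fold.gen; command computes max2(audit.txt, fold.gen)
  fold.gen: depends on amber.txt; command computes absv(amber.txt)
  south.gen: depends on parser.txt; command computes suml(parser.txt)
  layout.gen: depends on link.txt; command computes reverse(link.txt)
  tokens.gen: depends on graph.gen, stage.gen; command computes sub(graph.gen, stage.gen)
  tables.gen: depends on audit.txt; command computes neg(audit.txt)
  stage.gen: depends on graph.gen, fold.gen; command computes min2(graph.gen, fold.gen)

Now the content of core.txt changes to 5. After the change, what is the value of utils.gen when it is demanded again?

New value of utils.gen: [-4].
Key observation: core.txt is never demanded by the output, so the edit triggers no recomputation at all.

First evaluation (everything demanded from the output):
  layout.gen = reverse([-4]) = [-4]
  utils.gen = reverse([-4]) = [-4]

Propagation after the edit:
  core.txt feeds no computation that the output demands — nothing is marked dirty and nothing runs.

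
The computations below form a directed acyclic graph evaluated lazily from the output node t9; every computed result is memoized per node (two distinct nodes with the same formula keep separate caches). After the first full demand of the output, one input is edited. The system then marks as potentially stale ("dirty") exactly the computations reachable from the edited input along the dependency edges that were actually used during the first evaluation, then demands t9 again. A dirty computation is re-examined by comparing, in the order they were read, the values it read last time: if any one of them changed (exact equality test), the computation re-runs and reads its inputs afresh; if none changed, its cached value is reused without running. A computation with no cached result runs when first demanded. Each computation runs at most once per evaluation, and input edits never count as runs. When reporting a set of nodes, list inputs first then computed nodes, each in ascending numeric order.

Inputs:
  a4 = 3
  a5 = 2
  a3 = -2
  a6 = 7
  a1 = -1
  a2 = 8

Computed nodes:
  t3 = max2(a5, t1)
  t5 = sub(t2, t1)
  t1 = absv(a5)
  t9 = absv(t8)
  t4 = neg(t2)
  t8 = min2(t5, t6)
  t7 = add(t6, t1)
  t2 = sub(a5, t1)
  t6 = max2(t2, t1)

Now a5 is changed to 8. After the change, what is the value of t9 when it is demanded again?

First demand of the output computes:
  t1 = absv(2) = 2
  t2 = sub(2, 2) = 0
  t5 = sub(0, 2) = -2
  t6 = max2(0, 2) = 2
  t8 = min2(-2, 2) = -2
  t9 = absv(-2) = 2

After the edit, cleaning proceeds:
  t1: a read changed (a5 2->8) — executes, giving 8.
  t2: a read changed (a5 2->8; t1 2->8) — executes, giving 0 — identical to its old value.
  t5: a read changed (t1 2->8) — executes, giving -8.
  t6: a read changed (t1 2->8) — executes, giving 8.
  t8: a read changed (t5 -2->-8; t6 2->8) — executes, giving -8.
  t9: a read changed (t8 -2->-8) — executes, giving 8.

Demanding t9 again yields 8.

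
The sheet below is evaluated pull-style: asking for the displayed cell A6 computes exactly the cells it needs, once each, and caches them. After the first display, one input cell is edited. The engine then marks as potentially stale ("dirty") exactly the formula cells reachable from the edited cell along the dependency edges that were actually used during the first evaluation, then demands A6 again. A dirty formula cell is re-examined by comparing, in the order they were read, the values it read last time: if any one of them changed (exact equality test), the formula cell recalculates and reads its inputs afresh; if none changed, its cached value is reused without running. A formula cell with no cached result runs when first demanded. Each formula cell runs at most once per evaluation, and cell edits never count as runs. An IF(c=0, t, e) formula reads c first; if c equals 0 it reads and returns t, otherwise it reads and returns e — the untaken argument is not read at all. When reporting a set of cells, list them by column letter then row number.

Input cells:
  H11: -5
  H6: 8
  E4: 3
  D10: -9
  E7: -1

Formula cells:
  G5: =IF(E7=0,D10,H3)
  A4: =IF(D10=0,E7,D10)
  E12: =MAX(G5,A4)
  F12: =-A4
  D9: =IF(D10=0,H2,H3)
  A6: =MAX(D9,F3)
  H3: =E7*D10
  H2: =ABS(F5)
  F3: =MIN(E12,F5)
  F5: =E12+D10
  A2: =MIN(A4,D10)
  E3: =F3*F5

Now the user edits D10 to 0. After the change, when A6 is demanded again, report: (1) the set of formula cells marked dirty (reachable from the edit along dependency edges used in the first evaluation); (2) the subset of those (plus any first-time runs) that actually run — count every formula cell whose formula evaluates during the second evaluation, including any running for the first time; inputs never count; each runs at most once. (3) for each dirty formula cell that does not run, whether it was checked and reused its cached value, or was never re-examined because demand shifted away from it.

The edit dirties: A4, A6, D9, E12, F3, F5, G5, H3.
9 formula cells run: A4, A6, D9, E12, F3, F5, G5, H2, H3.
No dirty formula cell escaped a run.
Note the branch switch — H2 had no cache and runs now for the first time.

First demand of the output computes:
  A4 = IF(D10=0: D10=-9 -> else branch D10) = -9
  H3 = -1 * -9 = 9
  D9 = IF(D10=0: D10=-9 -> else branch H3) = 9
  G5 = IF(E7=0: E7=-1 -> else branch H3) = 9
  E12 = MAX(9, -9) = 9
  F5 = 9 + -9 = 0
  F3 = MIN(9, 0) = 0
  A6 = MAX(9, 0) = 9

After the edit, cleaning proceeds:
  A4: a read changed (D10 -9->0; D10 -9->0) — executes, giving -1.
  H3: a read changed (D10 -9->0) — executes, giving 0.
  G5: a read changed (H3 9->0) — executes, giving 0.
  E12: a read changed (G5 9->0; A4 -9->-1) — executes, giving 0.
  F5: a read changed (E12 9->0; D10 -9->0) — executes, giving 0 — identical to its old value.
  F3: a read changed (E12 9->0) — executes, giving 0 — identical to its old value.
  H2: had never run; runs now, result 0.
  D9: a read changed (D10 -9->0; H3 9->0) — executes, giving 0.
  A6: a read changed (D9 9->0) — executes, giving 0.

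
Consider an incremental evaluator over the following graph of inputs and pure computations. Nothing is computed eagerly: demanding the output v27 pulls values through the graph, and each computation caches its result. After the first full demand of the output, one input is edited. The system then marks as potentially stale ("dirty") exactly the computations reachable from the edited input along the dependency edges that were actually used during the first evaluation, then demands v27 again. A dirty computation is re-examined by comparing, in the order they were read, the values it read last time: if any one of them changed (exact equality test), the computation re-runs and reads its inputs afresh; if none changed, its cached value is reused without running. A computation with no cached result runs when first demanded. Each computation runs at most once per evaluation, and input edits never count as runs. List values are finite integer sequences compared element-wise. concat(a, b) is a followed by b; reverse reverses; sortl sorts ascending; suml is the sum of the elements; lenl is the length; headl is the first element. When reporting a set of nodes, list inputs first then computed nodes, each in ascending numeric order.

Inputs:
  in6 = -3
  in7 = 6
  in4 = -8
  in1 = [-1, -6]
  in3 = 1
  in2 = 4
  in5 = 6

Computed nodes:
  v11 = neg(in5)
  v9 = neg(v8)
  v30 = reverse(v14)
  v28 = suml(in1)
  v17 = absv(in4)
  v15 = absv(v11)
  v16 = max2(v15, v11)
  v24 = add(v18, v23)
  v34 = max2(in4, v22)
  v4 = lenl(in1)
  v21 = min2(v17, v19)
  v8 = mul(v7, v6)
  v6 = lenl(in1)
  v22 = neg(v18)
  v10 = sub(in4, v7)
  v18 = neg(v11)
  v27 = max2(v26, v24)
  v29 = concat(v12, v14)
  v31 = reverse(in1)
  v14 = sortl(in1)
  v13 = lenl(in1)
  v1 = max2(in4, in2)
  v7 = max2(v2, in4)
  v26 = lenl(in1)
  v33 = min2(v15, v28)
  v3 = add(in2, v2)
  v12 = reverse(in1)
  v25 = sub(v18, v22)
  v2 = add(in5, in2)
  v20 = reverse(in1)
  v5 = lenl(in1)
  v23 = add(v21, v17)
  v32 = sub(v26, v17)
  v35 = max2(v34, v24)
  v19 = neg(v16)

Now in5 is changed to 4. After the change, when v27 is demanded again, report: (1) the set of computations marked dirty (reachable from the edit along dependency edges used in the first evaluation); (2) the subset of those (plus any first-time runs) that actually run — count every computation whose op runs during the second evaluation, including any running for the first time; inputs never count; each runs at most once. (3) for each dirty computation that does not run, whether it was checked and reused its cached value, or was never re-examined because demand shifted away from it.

Initial pass — values computed on the first demand:
  v11 = neg(6) = -6
  v15 = absv(-6) = 6
  v16 = max2(6, -6) = 6
  v17 = absv(-8) = 8
  v18 = neg(-6) = 6
  v19 = neg(6) = -6
  v21 = min2(8, -6) = -6
  v23 = add(-6, 8) = 2
  v24 = add(6, 2) = 8
  v26 = lenl([-1, -6]) = 2
  v27 = max2(2, 8) = 8

Second demand — change propagation:
  v11: re-runs because in5 6->4; new result -4.
  v15: re-runs because v11 -6->-4; new result 4.
  v16: re-runs because v15 6->4; v11 -6->-4; new result 4.
  v18: re-runs because v11 -6->-4; new result 4.
  v19: re-runs because v16 6->4; new result -4.
  v21: re-runs because v19 -6->-4; new result -4.
  v23: re-runs because v21 -6->-4; new result 4.
  v24: re-runs because v18 6->4; v23 2->4; new result 8 (unchanged).
  v27: re-examined; everything it read last time is the same (v26 unchanged, v24 unchanged) — cache 8 kept, no run.

The important point: v24 recomputes to an identical value, and the output ends up unchanged.

Dirty set: v11, v15, v16, v18, v19, v21, v23, v24, v27.
Run set: v11, v15, v16, v18, v19, v21, v23, v24 (8 run).
Re-examined without running (cache reused): v27.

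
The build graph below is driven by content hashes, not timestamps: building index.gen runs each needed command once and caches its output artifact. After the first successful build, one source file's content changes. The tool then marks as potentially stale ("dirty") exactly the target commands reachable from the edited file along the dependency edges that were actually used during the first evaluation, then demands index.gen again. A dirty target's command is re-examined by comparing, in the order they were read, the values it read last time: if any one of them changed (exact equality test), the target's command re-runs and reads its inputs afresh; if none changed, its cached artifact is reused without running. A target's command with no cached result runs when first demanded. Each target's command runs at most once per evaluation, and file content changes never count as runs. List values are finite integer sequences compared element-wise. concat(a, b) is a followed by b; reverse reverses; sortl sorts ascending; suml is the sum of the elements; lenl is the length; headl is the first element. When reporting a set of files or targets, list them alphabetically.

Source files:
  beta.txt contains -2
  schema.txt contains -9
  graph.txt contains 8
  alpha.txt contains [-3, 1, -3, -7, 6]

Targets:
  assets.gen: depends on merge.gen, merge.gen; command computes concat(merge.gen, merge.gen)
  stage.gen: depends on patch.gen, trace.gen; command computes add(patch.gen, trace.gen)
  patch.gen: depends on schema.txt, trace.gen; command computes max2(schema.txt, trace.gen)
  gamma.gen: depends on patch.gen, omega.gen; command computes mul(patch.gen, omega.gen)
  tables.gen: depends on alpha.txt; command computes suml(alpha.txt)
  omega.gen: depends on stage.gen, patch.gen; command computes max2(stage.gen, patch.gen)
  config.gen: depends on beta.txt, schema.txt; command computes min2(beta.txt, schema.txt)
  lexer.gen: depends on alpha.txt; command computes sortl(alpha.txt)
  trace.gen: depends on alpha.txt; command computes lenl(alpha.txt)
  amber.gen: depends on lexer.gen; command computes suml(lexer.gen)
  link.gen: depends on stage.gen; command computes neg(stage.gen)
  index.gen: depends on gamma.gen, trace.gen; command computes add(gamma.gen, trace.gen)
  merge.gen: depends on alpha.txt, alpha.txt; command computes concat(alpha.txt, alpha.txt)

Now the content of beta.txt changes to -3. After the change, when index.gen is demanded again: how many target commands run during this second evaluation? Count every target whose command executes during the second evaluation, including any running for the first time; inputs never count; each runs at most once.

Run set: none (0 run).
The important point: nothing the output needs ever reads beta.txt, so the edit is invisible to it.

Initial pass — values computed on the first demand:
  trace.gen = lenl([-3, 1, -3, -7, 6]) = 5
  patch.gen = max2(-9, 5) = 5
  stage.gen = add(5, 5) = 10
  omega.gen = max2(10, 5) = 10
  gamma.gen = mul(5, 10) = 50
  index.gen = add(50, 5) = 55

Second demand — change propagation:
  no demanded computation ever read beta.txt, so the edit dirties nothing and nothing runs.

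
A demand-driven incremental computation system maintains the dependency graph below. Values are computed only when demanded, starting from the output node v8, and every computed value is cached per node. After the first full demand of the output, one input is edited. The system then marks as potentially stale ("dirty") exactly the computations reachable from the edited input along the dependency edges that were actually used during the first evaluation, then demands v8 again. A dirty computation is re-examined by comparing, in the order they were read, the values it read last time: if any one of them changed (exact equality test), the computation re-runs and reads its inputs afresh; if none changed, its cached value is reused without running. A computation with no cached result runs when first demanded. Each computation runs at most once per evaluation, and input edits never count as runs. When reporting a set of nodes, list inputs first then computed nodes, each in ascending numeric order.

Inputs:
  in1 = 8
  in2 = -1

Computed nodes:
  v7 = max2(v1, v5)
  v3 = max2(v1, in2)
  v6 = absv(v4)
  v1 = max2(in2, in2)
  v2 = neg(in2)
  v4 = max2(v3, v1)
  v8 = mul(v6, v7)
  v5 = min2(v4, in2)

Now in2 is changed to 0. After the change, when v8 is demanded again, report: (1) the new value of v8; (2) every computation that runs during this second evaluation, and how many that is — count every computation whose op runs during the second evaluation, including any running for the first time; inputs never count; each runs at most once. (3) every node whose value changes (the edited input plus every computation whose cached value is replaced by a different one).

New value of v8: 0.
Computations that run: v1, v3, v4, v5, v6, v7, v8 — 7 in total.
Values that change: in2, v1, v3, v4, v5, v6, v7, v8.

First evaluation (everything demanded from the output):
  v1 = max2(-1, -1) = -1
  v3 = max2(-1, -1) = -1
  v4 = max2(-1, -1) = -1
  v5 = min2(-1, -1) = -1
  v6 = absv(-1) = 1
  v7 = max2(-1, -1) = -1
  v8 = mul(1, -1) = -1

Propagation after the edit:
  v1: runs — in2 -1->0; in2 -1->0; result 0.
  v3: runs — v1 -1->0; in2 -1->0; result 0.
  v4: runs — v3 -1->0; v1 -1->0; result 0.
  v5: runs — v4 -1->0; in2 -1->0; result 0.
  v6: runs — v4 -1->0; result 0.
  v7: runs — v1 -1->0; v5 -1->0; result 0.
  v8: runs — v6 1->0; v7 -1->0; result 0.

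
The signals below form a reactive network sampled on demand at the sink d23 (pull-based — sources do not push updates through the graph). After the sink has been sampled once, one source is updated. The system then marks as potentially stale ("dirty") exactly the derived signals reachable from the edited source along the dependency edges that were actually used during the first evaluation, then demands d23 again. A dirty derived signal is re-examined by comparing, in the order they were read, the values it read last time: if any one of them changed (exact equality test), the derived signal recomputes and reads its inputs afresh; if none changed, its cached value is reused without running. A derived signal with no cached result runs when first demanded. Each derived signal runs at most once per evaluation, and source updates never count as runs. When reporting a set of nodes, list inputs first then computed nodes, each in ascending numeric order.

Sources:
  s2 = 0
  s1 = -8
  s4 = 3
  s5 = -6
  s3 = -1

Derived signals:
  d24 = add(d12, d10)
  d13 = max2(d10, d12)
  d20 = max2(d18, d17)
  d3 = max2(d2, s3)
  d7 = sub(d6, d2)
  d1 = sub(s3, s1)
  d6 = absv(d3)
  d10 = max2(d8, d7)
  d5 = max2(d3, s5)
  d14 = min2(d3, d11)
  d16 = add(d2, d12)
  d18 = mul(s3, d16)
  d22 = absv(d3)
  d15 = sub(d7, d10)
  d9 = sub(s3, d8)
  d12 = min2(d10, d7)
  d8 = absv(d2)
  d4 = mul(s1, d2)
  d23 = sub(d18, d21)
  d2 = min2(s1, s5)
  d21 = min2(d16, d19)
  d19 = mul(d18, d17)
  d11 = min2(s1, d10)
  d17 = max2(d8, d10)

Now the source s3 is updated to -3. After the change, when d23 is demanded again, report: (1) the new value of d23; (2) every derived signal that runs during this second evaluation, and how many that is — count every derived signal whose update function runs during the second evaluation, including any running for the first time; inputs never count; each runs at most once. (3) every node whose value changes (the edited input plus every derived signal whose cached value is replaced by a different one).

Initial pass — values computed on the first demand:
  d2 = min2(-8, -6) = -8
  d3 = max2(-8, -1) = -1
  d6 = absv(-1) = 1
  d7 = sub(1, -8) = 9
  d8 = absv(-8) = 8
  d10 = max2(8, 9) = 9
  d12 = min2(9, 9) = 9
  d16 = add(-8, 9) = 1
  d17 = max2(8, 9) = 9
  d18 = mul(-1, 1) = -1
  d19 = mul(-1, 9) = -9
  d21 = min2(1, -9) = -9
  d23 = sub(-1, -9) = 8

Second demand — change propagation:
  d3: re-runs because s3 -1->-3; new result -3.
  d6: re-runs because d3 -1->-3; new result 3.
  d7: re-runs because d6 1->3; new result 11.
  d10: re-runs because d7 9->11; new result 11.
  d12: re-runs because d10 9->11; d7 9->11; new result 11.
  d16: re-runs because d12 9->11; new result 3.
  d17: re-runs because d10 9->11; new result 11.
  d18: re-runs because s3 -1->-3; d16 1->3; new result -9.
  d19: re-runs because d18 -1->-9; d17 9->11; new result -99.
  d21: re-runs because d16 1->3; d19 -9->-99; new result -99.
  d23: re-runs because d18 -1->-9; d21 -9->-99; new result 90.

d23 now evaluates to 90.
Run set: d3, d6, d7, d10, d12, d16, d17, d18, d19, d21, d23 (11 run).
Changed values: s3, d3, d6, d7, d10, d12, d16, d17, d18, d19, d21, d23.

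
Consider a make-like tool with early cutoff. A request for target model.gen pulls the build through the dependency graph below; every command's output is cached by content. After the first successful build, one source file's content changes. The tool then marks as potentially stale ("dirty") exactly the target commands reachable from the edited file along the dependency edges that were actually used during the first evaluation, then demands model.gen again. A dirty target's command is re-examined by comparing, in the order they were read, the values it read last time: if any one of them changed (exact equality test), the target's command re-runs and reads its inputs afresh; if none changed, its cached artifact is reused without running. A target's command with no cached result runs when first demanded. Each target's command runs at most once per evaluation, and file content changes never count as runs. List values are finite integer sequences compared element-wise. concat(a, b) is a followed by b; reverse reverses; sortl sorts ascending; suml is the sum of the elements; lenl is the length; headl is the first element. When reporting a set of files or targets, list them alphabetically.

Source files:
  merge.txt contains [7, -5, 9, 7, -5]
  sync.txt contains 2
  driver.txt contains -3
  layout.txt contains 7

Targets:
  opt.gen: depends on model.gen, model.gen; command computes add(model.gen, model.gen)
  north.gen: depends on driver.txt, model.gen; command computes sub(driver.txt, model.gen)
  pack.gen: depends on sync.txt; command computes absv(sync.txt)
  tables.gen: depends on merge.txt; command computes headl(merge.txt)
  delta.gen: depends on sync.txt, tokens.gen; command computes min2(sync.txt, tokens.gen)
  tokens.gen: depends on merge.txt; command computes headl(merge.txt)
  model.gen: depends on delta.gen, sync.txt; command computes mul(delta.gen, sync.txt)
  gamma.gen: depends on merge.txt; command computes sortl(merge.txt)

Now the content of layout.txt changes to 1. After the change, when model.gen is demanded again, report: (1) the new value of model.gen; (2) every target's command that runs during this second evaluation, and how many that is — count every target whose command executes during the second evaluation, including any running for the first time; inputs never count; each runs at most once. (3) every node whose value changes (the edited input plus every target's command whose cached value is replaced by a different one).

Demanding model.gen again yields 4.
0 target commands run: none.
The nodes whose values change: layout.txt.
Note the shortcut — nothing in the graph depends on layout.txt at all, so no recomputation happens.

First demand of the output computes:
  tokens.gen = headl([7, -5, 9, 7, -5]) = 7
  delta.gen = min2(2, 7) = 2
  model.gen = mul(2, 2) = 4

After the edit, cleaning proceeds:
  no node depends on layout.txt at all; the second demand re-runs nothing.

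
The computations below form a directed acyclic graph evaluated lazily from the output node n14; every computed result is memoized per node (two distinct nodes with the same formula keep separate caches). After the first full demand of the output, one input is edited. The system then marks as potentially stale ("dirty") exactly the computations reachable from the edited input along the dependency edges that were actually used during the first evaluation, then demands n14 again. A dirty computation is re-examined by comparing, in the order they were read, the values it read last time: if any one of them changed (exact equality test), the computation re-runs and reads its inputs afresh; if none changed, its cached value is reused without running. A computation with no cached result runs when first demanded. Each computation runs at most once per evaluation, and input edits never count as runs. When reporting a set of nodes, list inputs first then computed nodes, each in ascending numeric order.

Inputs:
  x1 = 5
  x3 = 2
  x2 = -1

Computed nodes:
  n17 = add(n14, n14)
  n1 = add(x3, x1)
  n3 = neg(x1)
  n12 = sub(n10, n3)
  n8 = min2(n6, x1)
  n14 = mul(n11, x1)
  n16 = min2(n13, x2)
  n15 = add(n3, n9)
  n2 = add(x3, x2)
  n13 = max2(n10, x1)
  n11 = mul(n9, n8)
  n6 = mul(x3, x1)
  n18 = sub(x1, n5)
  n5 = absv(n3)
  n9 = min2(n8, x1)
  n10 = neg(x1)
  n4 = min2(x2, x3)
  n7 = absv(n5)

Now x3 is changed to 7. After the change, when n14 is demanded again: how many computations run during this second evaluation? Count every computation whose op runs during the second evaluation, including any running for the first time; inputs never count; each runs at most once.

First demand of the output computes:
  n6 = mul(2, 5) = 10
  n8 = min2(10, 5) = 5
  n9 = min2(5, 5) = 5
  n11 = mul(5, 5) = 25
  n14 = mul(25, 5) = 125

After the edit, cleaning proceeds:
  n6: a read changed (x3 2->7) — executes, giving 35.
  n8: a read changed (n6 10->35) — executes, giving 5 — identical to its old value.
  n9: dirty, but its reads are unchanged (n8 unchanged, x1 unchanged); cached 5 stands.
  n11: dirty, but its reads are unchanged (n9 unchanged, n8 unchanged); cached 25 stands.
  n14: dirty, but its reads are unchanged (n11 unchanged, x1 unchanged); cached 125 stands.

Note the absorption at n8: it re-runs yet its value is the same, leaving the output's value untouched.

2 computations run: n6, n8.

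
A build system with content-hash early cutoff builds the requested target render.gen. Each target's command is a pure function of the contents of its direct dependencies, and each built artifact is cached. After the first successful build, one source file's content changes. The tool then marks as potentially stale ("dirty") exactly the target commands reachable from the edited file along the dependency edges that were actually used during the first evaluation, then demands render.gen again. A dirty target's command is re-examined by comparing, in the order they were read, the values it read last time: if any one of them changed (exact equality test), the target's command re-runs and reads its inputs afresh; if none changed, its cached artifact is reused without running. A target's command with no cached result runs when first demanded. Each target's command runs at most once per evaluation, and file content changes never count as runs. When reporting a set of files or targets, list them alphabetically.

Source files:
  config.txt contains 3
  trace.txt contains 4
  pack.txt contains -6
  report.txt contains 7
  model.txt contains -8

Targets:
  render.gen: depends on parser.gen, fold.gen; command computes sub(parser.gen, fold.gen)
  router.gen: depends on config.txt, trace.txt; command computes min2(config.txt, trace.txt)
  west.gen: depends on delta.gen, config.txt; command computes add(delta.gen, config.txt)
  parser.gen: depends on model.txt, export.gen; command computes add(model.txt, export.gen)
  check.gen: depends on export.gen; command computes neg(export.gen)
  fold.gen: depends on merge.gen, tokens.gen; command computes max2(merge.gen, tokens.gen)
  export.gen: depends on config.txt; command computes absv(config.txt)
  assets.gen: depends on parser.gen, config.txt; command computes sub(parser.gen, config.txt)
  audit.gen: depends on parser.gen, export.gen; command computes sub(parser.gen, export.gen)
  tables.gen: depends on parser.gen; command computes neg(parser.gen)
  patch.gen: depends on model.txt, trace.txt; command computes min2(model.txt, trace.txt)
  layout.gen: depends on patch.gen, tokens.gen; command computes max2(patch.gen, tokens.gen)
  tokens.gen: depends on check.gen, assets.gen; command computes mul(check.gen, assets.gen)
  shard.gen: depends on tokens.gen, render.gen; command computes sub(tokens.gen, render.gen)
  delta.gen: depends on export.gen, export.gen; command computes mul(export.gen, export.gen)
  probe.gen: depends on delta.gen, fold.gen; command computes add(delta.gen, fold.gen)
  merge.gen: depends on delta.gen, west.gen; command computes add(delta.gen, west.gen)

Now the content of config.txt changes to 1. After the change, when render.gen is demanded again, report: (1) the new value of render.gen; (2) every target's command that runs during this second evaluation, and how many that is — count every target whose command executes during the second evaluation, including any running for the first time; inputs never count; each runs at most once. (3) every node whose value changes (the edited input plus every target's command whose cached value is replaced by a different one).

New value of render.gen: -15.
Target commands that run: assets.gen, check.gen, delta.gen, export.gen, fold.gen, merge.gen, parser.gen, render.gen, tokens.gen, west.gen — 10 in total.
Values that change: check.gen, config.txt, delta.gen, export.gen, fold.gen, merge.gen, parser.gen, render.gen, tokens.gen, west.gen.

First evaluation (everything demanded from the output):
  export.gen = absv(3) = 3
  check.gen = neg(3) = -3
  delta.gen = mul(3, 3) = 9
  parser.gen = add(-8, 3) = -5
  assets.gen = sub(-5, 3) = -8
  tokens.gen = mul(-3, -8) = 24
  west.gen = add(9, 3) = 12
  merge.gen = add(9, 12) = 21
  fold.gen = max2(21, 24) = 24
  render.gen = sub(-5, 24) = -29

Propagation after the edit:
  export.gen: runs — config.txt 3->1; result 1.
  check.gen: runs — export.gen 3->1; result -1.
  delta.gen: runs — export.gen 3->1; export.gen 3->1; result 1.
  parser.gen: runs — export.gen 3->1; result -7.
  assets.gen: runs — parser.gen -5->-7; config.txt 3->1; result -8 (same value as before).
  tokens.gen: runs — check.gen -3->-1; result 8.
  west.gen: runs — delta.gen 9->1; config.txt 3->1; result 2.
  merge.gen: runs — delta.gen 9->1; west.gen 12->2; result 3.
  fold.gen: runs — merge.gen 21->3; tokens.gen 24->8; result 8.
  render.gen: runs — parser.gen -5->-7; fold.gen 24->8; result -15.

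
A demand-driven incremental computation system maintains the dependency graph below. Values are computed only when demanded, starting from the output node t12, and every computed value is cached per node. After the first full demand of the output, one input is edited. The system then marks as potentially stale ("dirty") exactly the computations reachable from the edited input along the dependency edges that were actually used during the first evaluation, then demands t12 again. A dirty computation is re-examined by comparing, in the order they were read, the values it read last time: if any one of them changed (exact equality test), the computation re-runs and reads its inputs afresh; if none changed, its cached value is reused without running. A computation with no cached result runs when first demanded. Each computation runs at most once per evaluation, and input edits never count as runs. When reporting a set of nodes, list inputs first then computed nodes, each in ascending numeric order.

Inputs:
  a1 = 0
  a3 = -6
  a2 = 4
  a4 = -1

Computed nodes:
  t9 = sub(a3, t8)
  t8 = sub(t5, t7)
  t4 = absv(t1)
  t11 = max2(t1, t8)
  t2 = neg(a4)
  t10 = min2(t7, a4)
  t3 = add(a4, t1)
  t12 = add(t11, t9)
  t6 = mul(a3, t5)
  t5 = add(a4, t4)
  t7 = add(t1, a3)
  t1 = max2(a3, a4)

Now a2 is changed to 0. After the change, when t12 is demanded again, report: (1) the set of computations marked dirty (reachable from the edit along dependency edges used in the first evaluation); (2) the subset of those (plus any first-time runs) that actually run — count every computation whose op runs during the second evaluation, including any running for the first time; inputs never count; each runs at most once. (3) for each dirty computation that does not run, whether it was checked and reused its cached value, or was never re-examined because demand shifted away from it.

Marked dirty: none.
Computations that run: none — 0 in total.
Every dirty computation ran.
Key observation: a2 is never demanded by the output, so the edit triggers no recomputation at all.

First evaluation (everything demanded from the output):
  t1 = max2(-6, -1) = -1
  t4 = absv(-1) = 1
  t5 = add(-1, 1) = 0
  t7 = add(-1, -6) = -7
  t8 = sub(0, -7) = 7
  t9 = sub(-6, 7) = -13
  t11 = max2(-1, 7) = 7
  t12 = add(7, -13) = -6

Propagation after the edit:
  a2 feeds no computation that the output demands — nothing is marked dirty and nothing runs.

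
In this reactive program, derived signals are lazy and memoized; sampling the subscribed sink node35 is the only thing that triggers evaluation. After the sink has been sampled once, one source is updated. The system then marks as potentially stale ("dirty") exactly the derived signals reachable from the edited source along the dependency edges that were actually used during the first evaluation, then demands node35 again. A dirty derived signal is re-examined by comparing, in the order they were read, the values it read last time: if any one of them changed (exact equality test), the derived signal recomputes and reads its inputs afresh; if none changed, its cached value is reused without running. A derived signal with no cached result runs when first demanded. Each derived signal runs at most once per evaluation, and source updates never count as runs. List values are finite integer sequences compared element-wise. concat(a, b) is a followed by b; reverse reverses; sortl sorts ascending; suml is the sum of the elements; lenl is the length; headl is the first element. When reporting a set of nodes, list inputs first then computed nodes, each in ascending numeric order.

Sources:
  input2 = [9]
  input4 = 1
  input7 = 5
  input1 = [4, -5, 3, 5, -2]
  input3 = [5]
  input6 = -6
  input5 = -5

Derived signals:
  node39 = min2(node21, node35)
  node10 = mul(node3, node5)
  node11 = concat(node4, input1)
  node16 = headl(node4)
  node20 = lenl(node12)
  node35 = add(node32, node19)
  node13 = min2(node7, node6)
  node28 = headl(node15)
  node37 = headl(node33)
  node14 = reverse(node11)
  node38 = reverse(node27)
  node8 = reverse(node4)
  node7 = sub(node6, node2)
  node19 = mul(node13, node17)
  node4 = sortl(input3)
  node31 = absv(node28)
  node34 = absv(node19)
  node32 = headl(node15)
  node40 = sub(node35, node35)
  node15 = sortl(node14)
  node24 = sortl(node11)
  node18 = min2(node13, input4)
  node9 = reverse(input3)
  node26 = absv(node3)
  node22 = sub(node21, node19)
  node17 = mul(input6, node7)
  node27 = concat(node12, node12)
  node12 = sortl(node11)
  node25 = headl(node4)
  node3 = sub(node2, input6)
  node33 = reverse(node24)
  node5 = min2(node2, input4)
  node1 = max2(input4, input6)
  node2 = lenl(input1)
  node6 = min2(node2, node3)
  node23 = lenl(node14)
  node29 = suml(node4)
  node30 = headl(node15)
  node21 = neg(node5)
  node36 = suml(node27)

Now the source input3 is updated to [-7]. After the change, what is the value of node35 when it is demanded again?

First demand of the output computes:
  node2 = lenl([4, -5, 3, 5, -2]) = 5
  node3 = sub(5, -6) = 11
  node4 = sortl([5]) = [5]
  node6 = min2(5, 11) = 5
  node7 = sub(5, 5) = 0
  node11 = concat([5], [4, -5, 3, 5, -2]) = [5, 4, -5, 3, 5, -2]
  node13 = min2(0, 5) = 0
  node14 = reverse([5, 4, -5, 3, 5, -2]) = [-2, 5, 3, -5, 4, 5]
  node15 = sortl([-2, 5, 3, -5, 4, 5]) = [-5, -2, 3, 4, 5, 5]
  node17 = mul(-6, 0) = 0
  node19 = mul(0, 0) = 0
  node32 = headl([-5, -2, 3, 4, 5, 5]) = -5
  node35 = add(-5, 0) = -5

After the edit, cleaning proceeds:
  node4: a read changed (input3 [5]->[-7]) — executes, giving [-7].
  node11: a read changed (node4 [5]->[-7]) — executes, giving [-7, 4, -5, 3, 5, -2].
  node14: a read changed (node11 [5, 4, -5, 3, 5, -2]->[-7, 4, -5, 3, 5, -2]) — executes, giving [-2, 5, 3, -5, 4, -7].
  node15: a read changed (node14 [-2, 5, 3, -5, 4, 5]->[-2, 5, 3, -5, 4, -7]) — executes, giving [-7, -5, -2, 3, 4, 5].
  node32: a read changed (node15 [-5, -2, 3, 4, 5, 5]->[-7, -5, -2, 3, 4, 5]) — executes, giving -7.
  node35: a read changed (node32 -5->-7) — executes, giving -7.

Demanding node35 again yields -7.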